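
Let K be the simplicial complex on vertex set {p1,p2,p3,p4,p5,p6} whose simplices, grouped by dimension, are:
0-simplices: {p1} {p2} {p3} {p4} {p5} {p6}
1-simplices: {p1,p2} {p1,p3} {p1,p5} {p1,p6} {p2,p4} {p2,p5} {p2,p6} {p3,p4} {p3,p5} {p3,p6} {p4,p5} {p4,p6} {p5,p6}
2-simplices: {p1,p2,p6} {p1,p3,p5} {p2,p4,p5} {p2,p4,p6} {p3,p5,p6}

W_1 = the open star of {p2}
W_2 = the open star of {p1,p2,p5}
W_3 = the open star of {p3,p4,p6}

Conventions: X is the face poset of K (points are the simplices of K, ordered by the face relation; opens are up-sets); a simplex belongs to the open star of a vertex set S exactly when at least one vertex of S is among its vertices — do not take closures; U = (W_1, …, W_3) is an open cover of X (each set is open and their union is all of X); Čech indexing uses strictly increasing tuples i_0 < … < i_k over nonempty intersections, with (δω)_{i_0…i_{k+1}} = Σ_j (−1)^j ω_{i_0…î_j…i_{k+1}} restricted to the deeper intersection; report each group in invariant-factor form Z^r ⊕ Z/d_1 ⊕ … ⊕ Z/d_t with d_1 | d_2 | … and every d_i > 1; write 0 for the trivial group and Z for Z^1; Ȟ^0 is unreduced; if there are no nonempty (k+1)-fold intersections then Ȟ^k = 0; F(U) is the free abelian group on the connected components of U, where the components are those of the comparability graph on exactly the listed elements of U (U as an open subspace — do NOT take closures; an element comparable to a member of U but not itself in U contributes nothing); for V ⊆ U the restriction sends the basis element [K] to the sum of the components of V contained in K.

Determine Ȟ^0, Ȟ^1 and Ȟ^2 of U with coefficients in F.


Ȟ^0(U;F) ≅ Z, Ȟ^1(U;F) ≅ Z and Ȟ^2(U;F) ≅ 0

nonempty intersections:
  W1={{p2},{p1,p2},{p2,p4},{p2,p5},{p2,p6},{p1,p2,p6},{p2,p4,p5},{p2,p4,p6}} W2={{p1},{p2},{p5},{p1,p2},{p1,p3},{p1,p5},{p1,p6},{p2,p4},{p2,p5},{p2,p6},{p3,p5},{p4,p5},{p5,p6},{p1,p2,p6},{p1,p3,p5},{p2,p4,p5},{p2,p4,p6},{p3,p5,p6}} W3={{p3},{p4},{p6},{p1,p3},{p1,p6},{p2,p4},{p2,p6},{p3,p4},{p3,p5},{p3,p6},{p4,p5},{p4,p6},{p5,p6},{p1,p2,p6},{p1,p3,p5},{p2,p4,p5},{p2,p4,p6},{p3,p5,p6}}
  W12={{p2},{p1,p2},{p2,p4},{p2,p5},{p2,p6},{p1,p2,p6},{p2,p4,p5},{p2,p4,p6}} W13={{p2,p4},{p2,p6},{p1,p2,p6},{p2,p4,p5},{p2,p4,p6}} W23={{p1,p3},{p1,p6},{p2,p4},{p2,p6},{p3,p5},{p4,p5},{p5,p6},{p1,p2,p6},{p1,p3,p5},{p2,p4,p5},{p2,p4,p6},{p3,p5,p6}}
  W123={{p2,p4},{p2,p6},{p1,p2,p6},{p2,p4,p5},{p2,p4,p6}}
components per intersection:
  W1: {{p2},{p1,p2},{p2,p4},{p2,p5},{p2,p6},{p1,p2,p6},{p2,p4,p5},{p2,p4,p6}}
  W2: {{p1},{p2},{p5},{p1,p2},{p1,p3},{p1,p5},{p1,p6},{p2,p4},{p2,p5},{p2,p6},{p3,p5},{p4,p5},{p5,p6},{p1,p2,p6},{p1,p3,p5},{p2,p4,p5},{p2,p4,p6},{p3,p5,p6}}
  W3: {{p3},{p4},{p6},{p1,p3},{p1,p6},{p2,p4},{p2,p6},{p3,p4},{p3,p5},{p3,p6},{p4,p5},{p4,p6},{p5,p6},{p1,p2,p6},{p1,p3,p5},{p2,p4,p5},{p2,p4,p6},{p3,p5,p6}}
  W12: {{p2},{p1,p2},{p2,p4},{p2,p5},{p2,p6},{p1,p2,p6},{p2,p4,p5},{p2,p4,p6}}
  W13: {{p2,p4},{p2,p6},{p1,p2,p6},{p2,p4,p5},{p2,p4,p6}}
  W23: {{p1,p3},{p3,p5},{p5,p6},{p1,p3,p5},{p3,p5,p6}} {{p1,p6},{p2,p4},{p2,p6},{p4,p5},{p1,p2,p6},{p2,p4,p5},{p2,p4,p6}}
  W123: {{p2,p4},{p2,p6},{p1,p2,p6},{p2,p4,p5},{p2,p4,p6}}
C dims 3,4,1; δ0: rk 2, SNF 1^2; δ1: rk 1, SNF 1^1
Ȟ^0: (3−2)−0=1 ⇒ Z
Ȟ^1: (4−1)−2=1 ⇒ Z
Ȟ^2: (1−0)−1=0 ⇒ 0


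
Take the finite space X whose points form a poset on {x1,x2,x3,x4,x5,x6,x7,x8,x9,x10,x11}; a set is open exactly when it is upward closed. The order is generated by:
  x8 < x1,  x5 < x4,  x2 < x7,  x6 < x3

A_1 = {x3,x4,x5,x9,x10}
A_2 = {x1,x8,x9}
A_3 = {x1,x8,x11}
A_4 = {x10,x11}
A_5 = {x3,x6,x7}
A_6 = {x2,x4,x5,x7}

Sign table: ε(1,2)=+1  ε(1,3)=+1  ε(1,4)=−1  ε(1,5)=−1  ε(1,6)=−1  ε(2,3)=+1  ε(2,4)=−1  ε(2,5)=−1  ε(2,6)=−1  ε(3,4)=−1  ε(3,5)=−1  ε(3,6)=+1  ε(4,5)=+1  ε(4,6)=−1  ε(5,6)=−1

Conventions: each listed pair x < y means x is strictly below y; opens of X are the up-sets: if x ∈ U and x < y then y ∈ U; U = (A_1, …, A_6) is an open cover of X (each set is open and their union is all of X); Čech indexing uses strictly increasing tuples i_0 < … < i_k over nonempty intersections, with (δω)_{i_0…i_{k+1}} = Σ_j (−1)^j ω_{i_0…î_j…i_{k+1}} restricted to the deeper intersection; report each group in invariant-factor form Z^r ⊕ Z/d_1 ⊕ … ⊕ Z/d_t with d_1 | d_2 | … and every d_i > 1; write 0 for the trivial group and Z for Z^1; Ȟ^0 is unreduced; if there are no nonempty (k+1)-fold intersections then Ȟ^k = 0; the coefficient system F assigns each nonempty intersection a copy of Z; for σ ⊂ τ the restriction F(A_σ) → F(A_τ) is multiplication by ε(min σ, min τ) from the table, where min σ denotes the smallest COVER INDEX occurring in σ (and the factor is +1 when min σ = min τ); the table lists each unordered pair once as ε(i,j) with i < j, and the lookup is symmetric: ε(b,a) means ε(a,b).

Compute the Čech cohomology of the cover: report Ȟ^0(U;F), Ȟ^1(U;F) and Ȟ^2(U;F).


Ȟ^0 ≅ 0, Ȟ^1 ≅ Z ⊕ Z/2, Ȟ^2 ≅ 0

cover nerve:
  A12={x9} A14={x10} A15={x3} A16={x4,x5} A23={x1,x8} A34={x11} A56={x7}
C dims 6,7; δ0: rk 6, SNF 1^5·2
Ȟ^0: (6−6)−0=0 ⇒ 0
Ȟ^1: (7−0)−6=1 plus torsion [2] ⇒ Z ⊕ Z/2
Ȟ^2: (0−0)−0=0 ⇒ 0


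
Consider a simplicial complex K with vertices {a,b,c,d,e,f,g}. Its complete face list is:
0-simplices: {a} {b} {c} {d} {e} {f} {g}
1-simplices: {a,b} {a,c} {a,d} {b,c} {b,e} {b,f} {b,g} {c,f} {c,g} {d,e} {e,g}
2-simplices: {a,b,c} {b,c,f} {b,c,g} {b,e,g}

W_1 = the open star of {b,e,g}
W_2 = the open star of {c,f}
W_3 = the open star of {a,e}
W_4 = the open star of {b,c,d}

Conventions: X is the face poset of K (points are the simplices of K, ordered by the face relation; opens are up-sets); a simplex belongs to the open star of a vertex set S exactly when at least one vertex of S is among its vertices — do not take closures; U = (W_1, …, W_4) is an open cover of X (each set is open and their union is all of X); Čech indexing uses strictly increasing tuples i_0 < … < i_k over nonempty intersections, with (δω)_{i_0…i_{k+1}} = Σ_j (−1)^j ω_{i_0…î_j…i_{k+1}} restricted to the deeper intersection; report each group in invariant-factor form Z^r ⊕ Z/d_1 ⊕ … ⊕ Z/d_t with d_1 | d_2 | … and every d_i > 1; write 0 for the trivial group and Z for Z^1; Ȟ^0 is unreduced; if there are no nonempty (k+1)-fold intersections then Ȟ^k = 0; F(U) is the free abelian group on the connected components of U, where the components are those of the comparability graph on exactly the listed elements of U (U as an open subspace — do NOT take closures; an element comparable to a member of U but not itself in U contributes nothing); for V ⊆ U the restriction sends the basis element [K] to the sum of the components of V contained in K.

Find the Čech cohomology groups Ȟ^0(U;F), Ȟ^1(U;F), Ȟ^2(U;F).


Ȟ^0(U;F) ≅ Z, Ȟ^1(U;F) ≅ Z, Ȟ^2(U;F) ≅ 0

nerve of the cover:
  W1={{b},{e},{g},{a,b},{b,c},{b,e},{b,f},{b,g},{c,g},{d,e},{e,g},{a,b,c},{b,c,f},{b,c,g},{b,e,g}} W2={{c},{f},{a,c},{b,c},{b,f},{c,f},{c,g},{a,b,c},{b,c,f},{b,c,g}} W3={{a},{e},{a,b},{a,c},{a,d},{b,e},{d,e},{e,g},{a,b,c},{b,e,g}} W4={{b},{c},{d},{a,b},{a,c},{a,d},{b,c},{b,e},{b,f},{b,g},{c,f},{c,g},{d,e},{a,b,c},{b,c,f},{b,c,g},{b,e,g}}
  W12={{b,c},{b,f},{c,g},{a,b,c},{b,c,f},{b,c,g}} W13={{e},{a,b},{b,e},{d,e},{e,g},{a,b,c},{b,e,g}} W14={{b},{a,b},{b,c},{b,e},{b,f},{b,g},{c,g},{d,e},{a,b,c},{b,c,f},{b,c,g},{b,e,g}} W23={{a,c},{a,b,c}} W24={{c},{a,c},{b,c},{b,f},{c,f},{c,g},{a,b,c},{b,c,f},{b,c,g}} W34={{a,b},{a,c},{a,d},{b,e},{d,e},{a,b,c},{b,e,g}}
  W123={{a,b,c}} W124={{b,c},{b,f},{c,g},{a,b,c},{b,c,f},{b,c,g}} W134={{a,b},{b,e},{d,e},{a,b,c},{b,e,g}} W234={{a,c},{a,b,c}}
  W1234={{a,b,c}}
components per intersection:
  W1: {{b},{e},{g},{a,b},{b,c},{b,e},{b,f},{b,g},{c,g},{d,e},{e,g},{a,b,c},{b,c,f},{b,c,g},{b,e,g}}
  W2: {{c},{f},{a,c},{b,c},{b,f},{c,f},{c,g},{a,b,c},{b,c,f},{b,c,g}}
  W3: {{a},{a,b},{a,c},{a,d},{a,b,c}} {{e},{b,e},{d,e},{e,g},{b,e,g}}
  W4: {{b},{c},{a,b},{a,c},{b,c},{b,e},{b,f},{b,g},{c,f},{c,g},{a,b,c},{b,c,f},{b,c,g},{b,e,g}} {{d},{a,d},{d,e}}
  W12: {{b,c},{b,f},{c,g},{a,b,c},{b,c,f},{b,c,g}}
  W13: {{e},{b,e},{d,e},{e,g},{b,e,g}} {{a,b},{a,b,c}}
  W14: {{b},{a,b},{b,c},{b,e},{b,f},{b,g},{c,g},{a,b,c},{b,c,f},{b,c,g},{b,e,g}} {{d,e}}
  W23: {{a,c},{a,b,c}}
  W24: {{c},{a,c},{b,c},{b,f},{c,f},{c,g},{a,b,c},{b,c,f},{b,c,g}}
  W34: {{a,b},{a,c},{a,b,c}} {{a,d}} {{b,e},{b,e,g}} {{d,e}}
  W123: {{a,b,c}}
  W124: {{b,c},{b,f},{c,g},{a,b,c},{b,c,f},{b,c,g}}
  W134: {{a,b},{a,b,c}} {{b,e},{b,e,g}} {{d,e}}
  W234: {{a,c},{a,b,c}}
  W1234: {{a,b,c}}
C dims 6,11,6,1; δ0: rk 5, SNF 1^5; δ1: rk 5, SNF 1^5; δ2: rk 1, SNF 1^1
Ȟ^0 = (6 − 5) − 0 = 1, so Ȟ^0 ≅ Z
Ȟ^1 = (11 − 5) − 5 = 1, so Ȟ^1 ≅ Z
Ȟ^2 = (6 − 1) − 5 = 0, so Ȟ^2 ≅ 0


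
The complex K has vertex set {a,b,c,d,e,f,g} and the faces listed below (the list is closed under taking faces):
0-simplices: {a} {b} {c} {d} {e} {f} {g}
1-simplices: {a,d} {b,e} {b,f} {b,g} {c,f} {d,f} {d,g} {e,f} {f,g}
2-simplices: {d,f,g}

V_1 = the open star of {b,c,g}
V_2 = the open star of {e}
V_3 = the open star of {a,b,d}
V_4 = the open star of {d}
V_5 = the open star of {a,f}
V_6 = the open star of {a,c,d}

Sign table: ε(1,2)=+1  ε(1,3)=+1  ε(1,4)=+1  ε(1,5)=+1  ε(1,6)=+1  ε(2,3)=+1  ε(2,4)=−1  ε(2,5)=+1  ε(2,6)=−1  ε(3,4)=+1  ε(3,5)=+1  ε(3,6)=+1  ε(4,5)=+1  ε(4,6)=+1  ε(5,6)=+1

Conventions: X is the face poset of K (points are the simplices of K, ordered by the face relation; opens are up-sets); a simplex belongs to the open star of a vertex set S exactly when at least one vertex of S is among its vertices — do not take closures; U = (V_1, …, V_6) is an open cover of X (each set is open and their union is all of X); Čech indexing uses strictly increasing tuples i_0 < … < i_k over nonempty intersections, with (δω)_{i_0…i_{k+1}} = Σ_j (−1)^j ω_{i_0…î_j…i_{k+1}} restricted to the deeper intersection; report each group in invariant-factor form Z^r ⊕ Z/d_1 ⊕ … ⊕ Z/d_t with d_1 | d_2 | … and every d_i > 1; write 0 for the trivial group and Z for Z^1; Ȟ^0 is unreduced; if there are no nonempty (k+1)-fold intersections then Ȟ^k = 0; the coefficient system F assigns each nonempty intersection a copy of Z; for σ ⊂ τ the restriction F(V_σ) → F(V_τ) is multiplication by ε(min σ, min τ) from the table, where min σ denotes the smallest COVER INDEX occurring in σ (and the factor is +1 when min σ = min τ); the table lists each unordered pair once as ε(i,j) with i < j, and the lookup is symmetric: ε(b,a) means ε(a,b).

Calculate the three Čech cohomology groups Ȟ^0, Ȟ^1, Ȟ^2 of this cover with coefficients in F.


Ȟ^0 = Z, Ȟ^1 = Z and Ȟ^2 = 0

nerve simplices:
  V1={{b},{c},{g},{b,e},{b,f},{b,g},{c,f},{d,g},{f,g},{d,f,g}} V2={{e},{b,e},{e,f}} V3={{a},{b},{d},{a,d},{b,e},{b,f},{b,g},{d,f},{d,g},{d,f,g}} V4={{d},{a,d},{d,f},{d,g},{d,f,g}} V5={{a},{f},{a,d},{b,f},{c,f},{d,f},{e,f},{f,g},{d,f,g}} V6={{a},{c},{d},{a,d},{c,f},{d,f},{d,g},{d,f,g}}
  V12={{b,e}} V13={{b},{b,e},{b,f},{b,g},{d,g},{d,f,g}} V14={{d,g},{d,f,g}} V15={{b,f},{c,f},{f,g},{d,f,g}} V16={{c},{c,f},{d,g},{d,f,g}} V23={{b,e}} V25={{e,f}} V34={{d},{a,d},{d,f},{d,g},{d,f,g}} V35={{a},{a,d},{b,f},{d,f},{d,f,g}} V36={{a},{d},{a,d},{d,f},{d,g},{d,f,g}} V45={{a,d},{d,f},{d,f,g}} V46={{d},{a,d},{d,f},{d,g},{d,f,g}} V56={{a},{a,d},{c,f},{d,f},{d,f,g}}
  V123={{b,e}} V134={{d,g},{d,f,g}} V135={{b,f},{d,f,g}} V136={{d,g},{d,f,g}} V145={{d,f,g}} V146={{d,g},{d,f,g}} V156={{c,f},{d,f,g}} V345={{a,d},{d,f},{d,f,g}} V346={{d},{a,d},{d,f},{d,g},{d,f,g}} V356={{a},{a,d},{d,f},{d,f,g}} V456={{a,d},{d,f},{d,f,g}}
  V1345={{d,f,g}} V1346={{d,g},{d,f,g}} V1356={{d,f,g}} V1456={{d,f,g}} V3456={{a,d},{d,f},{d,f,g}}
  V13456={{d,f,g}}
C dims 6,13,11,5; δ0: rk 5, SNF 1^5; δ1: rk 7, SNF 1^7; δ2: rk 4, SNF 1^4
degree 0: 6−5−0 = 1 → Ȟ^0 ≅ Z
degree 1: 13−7−5 = 1 → Ȟ^1 ≅ Z
degree 2: 11−4−7 = 0 → Ȟ^2 ≅ 0


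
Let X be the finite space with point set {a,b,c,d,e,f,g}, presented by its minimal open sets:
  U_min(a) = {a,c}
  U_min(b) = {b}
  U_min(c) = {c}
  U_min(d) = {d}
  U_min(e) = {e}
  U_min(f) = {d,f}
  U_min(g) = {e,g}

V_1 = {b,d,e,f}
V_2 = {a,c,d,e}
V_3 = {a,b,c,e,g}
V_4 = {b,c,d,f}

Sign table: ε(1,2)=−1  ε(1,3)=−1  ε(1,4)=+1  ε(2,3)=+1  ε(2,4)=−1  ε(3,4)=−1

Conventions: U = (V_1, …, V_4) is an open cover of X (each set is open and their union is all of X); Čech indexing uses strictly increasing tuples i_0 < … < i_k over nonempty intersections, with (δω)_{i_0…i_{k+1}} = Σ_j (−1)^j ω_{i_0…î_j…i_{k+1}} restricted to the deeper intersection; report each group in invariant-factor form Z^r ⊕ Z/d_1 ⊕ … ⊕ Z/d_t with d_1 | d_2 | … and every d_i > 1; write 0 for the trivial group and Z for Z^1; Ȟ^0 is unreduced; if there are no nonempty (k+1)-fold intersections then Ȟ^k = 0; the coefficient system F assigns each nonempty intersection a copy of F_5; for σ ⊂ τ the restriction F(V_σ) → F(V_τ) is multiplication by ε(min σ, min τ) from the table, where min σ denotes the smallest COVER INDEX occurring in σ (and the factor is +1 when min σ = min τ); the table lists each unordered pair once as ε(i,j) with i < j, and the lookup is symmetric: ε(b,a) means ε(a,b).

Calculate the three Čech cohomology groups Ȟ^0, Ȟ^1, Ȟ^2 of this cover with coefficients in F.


Ȟ^0 ≅ Z/5,  Ȟ^1 ≅ 0,  Ȟ^2 ≅ Z/5

nonempty overlaps:
  V12={d,e} V13={b,e} V14={b,d,f} V23={a,c,e} V24={c,d} V34={b,c}
  V123={e} V124={d} V134={b} V234={c}
C dims 4,6,4; δ0: rk_F5 3; δ1: rk_F5 3
degree 0: 4−3−0 = 1 → Ȟ^0 ≅ Z/5
degree 1: 6−3−3 = 0 → Ȟ^1 ≅ 0
degree 2: 4−0−3 = 1 → Ȟ^2 ≅ Z/5


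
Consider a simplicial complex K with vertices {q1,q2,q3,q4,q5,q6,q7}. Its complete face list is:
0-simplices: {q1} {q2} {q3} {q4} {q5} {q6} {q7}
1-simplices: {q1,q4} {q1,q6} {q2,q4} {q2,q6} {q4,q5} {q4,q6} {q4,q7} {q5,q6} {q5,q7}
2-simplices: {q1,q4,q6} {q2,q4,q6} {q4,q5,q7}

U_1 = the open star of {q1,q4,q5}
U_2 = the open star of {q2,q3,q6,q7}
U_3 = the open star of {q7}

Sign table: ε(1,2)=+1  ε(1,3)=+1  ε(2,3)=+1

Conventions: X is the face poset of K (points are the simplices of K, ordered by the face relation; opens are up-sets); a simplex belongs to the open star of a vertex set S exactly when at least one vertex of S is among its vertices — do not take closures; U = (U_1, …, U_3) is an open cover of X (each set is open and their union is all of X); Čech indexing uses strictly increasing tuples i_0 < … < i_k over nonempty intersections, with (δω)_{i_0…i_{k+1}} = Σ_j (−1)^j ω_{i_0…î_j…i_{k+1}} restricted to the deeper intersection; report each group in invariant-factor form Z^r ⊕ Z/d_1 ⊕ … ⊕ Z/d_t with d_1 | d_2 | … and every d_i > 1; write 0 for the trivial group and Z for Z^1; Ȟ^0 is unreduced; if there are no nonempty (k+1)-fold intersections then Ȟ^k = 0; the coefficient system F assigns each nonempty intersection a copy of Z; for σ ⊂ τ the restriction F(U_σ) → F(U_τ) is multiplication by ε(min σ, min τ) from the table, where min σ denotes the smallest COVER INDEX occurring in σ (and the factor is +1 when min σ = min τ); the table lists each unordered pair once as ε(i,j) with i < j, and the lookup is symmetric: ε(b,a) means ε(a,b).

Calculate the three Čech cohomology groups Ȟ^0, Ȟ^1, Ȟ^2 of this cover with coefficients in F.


nerve simplices:
  U1={{q1},{q4},{q5},{q1,q4},{q1,q6},{q2,q4},{q4,q5},{q4,q6},{q4,q7},{q5,q6},{q5,q7},{q1,q4,q6},{q2,q4,q6},{q4,q5,q7}} U2={{q2},{q3},{q6},{q7},{q1,q6},{q2,q4},{q2,q6},{q4,q6},{q4,q7},{q5,q6},{q5,q7},{q1,q4,q6},{q2,q4,q6},{q4,q5,q7}} U3={{q7},{q4,q7},{q5,q7},{q4,q5,q7}}
  U12={{q1,q6},{q2,q4},{q4,q6},{q4,q7},{q5,q6},{q5,q7},{q1,q4,q6},{q2,q4,q6},{q4,q5,q7}} U13={{q4,q7},{q5,q7},{q4,q5,q7}} U23={{q7},{q4,q7},{q5,q7},{q4,q5,q7}}
  U123={{q4,q7},{q5,q7},{q4,q5,q7}}
C dims 3,3,1; δ0: rk 2, SNF 1^2; δ1: rk 1, SNF 1^1
degree 0: 3−2−0 = 1 → Ȟ^0 ≅ Z
degree 1: 3−1−2 = 0 → Ȟ^1 ≅ 0
degree 2: 1−0−1 = 0 → Ȟ^2 ≅ 0

Ȟ^0 ≅ Z, Ȟ^1 ≅ 0, Ȟ^2 ≅ 0


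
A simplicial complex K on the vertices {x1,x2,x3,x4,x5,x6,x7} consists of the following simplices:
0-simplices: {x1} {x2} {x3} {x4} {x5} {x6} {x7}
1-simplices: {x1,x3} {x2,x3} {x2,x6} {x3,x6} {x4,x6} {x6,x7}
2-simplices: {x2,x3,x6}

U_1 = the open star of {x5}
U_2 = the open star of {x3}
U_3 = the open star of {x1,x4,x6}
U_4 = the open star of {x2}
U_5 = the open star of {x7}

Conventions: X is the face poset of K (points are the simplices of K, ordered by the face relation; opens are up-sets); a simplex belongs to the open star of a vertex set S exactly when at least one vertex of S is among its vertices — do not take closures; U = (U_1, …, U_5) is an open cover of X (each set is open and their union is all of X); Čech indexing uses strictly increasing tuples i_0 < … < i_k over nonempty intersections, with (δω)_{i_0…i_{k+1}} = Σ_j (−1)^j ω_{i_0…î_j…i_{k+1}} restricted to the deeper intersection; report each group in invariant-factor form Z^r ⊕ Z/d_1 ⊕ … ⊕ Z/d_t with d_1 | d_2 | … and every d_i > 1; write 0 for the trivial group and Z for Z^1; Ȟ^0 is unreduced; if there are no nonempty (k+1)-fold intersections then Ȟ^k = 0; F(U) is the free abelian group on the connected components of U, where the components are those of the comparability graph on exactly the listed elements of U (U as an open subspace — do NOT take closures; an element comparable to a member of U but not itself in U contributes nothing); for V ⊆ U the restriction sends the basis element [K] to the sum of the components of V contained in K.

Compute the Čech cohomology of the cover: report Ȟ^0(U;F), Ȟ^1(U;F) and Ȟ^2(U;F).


cover nerve:
  U1={{x5}} U2={{x3},{x1,x3},{x2,x3},{x3,x6},{x2,x3,x6}} U3={{x1},{x4},{x6},{x1,x3},{x2,x6},{x3,x6},{x4,x6},{x6,x7},{x2,x3,x6}} U4={{x2},{x2,x3},{x2,x6},{x2,x3,x6}} U5={{x7},{x6,x7}}
  U23={{x1,x3},{x3,x6},{x2,x3,x6}} U24={{x2,x3},{x2,x3,x6}} U34={{x2,x6},{x2,x3,x6}} U35={{x6,x7}}
  U234={{x2,x3,x6}}
components per intersection:
  U1: {{x5}}
  U2: {{x3},{x1,x3},{x2,x3},{x3,x6},{x2,x3,x6}}
  U3: {{x1},{x1,x3}} {{x4},{x6},{x2,x6},{x3,x6},{x4,x6},{x6,x7},{x2,x3,x6}}
  U4: {{x2},{x2,x3},{x2,x6},{x2,x3,x6}}
  U5: {{x7},{x6,x7}}
  U23: {{x1,x3}} {{x3,x6},{x2,x3,x6}}
  U24: {{x2,x3},{x2,x3,x6}}
  U34: {{x2,x6},{x2,x3,x6}}
  U35: {{x6,x7}}
  U234: {{x2,x3,x6}}
C dims 6,5,1; δ0: rk 4, SNF 1^4; δ1: rk 1, SNF 1^1
Ȟ^0: (6−4)−0=2 ⇒ Z^2
Ȟ^1: (5−1)−4=0 ⇒ 0
Ȟ^2: (1−0)−1=0 ⇒ 0

Ȟ^0(U;F) ≅ Z^2, Ȟ^1(U;F) ≅ 0 and Ȟ^2(U;F) ≅ 0


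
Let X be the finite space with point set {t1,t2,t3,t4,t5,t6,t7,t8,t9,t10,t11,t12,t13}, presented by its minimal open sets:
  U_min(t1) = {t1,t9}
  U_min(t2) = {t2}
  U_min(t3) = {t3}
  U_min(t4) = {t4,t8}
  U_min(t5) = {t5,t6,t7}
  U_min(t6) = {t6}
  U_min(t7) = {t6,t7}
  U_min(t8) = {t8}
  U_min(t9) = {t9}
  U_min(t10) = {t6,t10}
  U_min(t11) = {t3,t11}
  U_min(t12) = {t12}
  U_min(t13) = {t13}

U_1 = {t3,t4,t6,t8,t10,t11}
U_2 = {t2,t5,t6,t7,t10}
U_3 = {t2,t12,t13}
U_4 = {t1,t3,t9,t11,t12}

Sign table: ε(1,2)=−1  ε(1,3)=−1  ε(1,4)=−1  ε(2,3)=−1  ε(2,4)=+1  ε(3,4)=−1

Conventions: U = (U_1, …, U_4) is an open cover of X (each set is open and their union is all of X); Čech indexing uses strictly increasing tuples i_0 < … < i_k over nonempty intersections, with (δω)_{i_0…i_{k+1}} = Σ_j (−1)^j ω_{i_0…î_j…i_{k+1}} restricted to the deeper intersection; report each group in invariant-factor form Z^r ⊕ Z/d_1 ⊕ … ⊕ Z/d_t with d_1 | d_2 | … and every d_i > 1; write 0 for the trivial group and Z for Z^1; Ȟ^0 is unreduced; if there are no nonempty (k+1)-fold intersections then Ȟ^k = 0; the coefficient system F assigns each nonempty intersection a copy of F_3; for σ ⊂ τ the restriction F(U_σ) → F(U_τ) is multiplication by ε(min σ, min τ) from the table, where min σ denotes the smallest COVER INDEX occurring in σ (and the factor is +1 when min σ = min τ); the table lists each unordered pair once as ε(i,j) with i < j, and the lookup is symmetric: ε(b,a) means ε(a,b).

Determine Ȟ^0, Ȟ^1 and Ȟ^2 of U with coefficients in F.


Ȟ^0 = Z/3, Ȟ^1 = Z/3 and Ȟ^2 = 0

nonempty overlaps:
  U12={t6,t10} U14={t3,t11} U23={t2} U34={t12}
C dims 4,4; δ0: rk_F3 3
degree 0: 4−3−0 = 1 → Ȟ^0 ≅ Z/3
degree 1: 4−0−3 = 1 → Ȟ^1 ≅ Z/3
degree 2: 0−0−0 = 0 → Ȟ^2 ≅ 0


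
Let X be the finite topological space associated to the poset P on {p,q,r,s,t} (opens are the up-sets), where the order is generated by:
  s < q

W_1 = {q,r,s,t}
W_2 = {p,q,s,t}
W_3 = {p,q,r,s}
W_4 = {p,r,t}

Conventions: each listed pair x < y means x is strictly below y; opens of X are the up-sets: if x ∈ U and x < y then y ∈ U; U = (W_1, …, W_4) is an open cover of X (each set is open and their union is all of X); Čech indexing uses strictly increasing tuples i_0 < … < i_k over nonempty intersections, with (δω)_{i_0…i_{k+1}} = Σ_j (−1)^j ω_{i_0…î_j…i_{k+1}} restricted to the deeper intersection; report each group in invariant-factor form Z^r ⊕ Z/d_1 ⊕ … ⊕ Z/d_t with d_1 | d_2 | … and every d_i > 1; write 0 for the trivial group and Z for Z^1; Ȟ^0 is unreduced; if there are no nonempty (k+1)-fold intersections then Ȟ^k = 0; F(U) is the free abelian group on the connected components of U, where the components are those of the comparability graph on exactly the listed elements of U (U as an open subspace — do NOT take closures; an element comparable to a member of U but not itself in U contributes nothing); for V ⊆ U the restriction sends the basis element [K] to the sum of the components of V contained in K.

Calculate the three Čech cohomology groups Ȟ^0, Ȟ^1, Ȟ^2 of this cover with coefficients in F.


Ȟ^0(U;F) ≅ Z^4; Ȟ^1(U;F) ≅ 0; Ȟ^2(U;F) ≅ 0

nonempty overlaps:
  W12={q,s,t} W13={q,r,s} W14={r,t} W23={p,q,s} W24={p,t} W34={p,r}
  W123={q,s} W124={t} W134={r} W234={p}
components per intersection:
  W1: {q,s} {r} {t}
  W2: {p} {q,s} {t}
  W3: {p} {q,s} {r}
  W4: {p} {r} {t}
  W12: {q,s} {t}
  W13: {q,s} {r}
  W14: {r} {t}
  W23: {p} {q,s}
  W24: {p} {t}
  W34: {p} {r}
  W123: {q,s}
  W124: {t}
  W134: {r}
  W234: {p}
C dims 12,12,4; δ0: rk 8, SNF 1^8; δ1: rk 4, SNF 1^4
degree 0: 12−8−0 = 4 → Ȟ^0 ≅ Z^4
degree 1: 12−4−8 = 0 → Ȟ^1 ≅ 0
degree 2: 4−0−4 = 0 → Ȟ^2 ≅ 0


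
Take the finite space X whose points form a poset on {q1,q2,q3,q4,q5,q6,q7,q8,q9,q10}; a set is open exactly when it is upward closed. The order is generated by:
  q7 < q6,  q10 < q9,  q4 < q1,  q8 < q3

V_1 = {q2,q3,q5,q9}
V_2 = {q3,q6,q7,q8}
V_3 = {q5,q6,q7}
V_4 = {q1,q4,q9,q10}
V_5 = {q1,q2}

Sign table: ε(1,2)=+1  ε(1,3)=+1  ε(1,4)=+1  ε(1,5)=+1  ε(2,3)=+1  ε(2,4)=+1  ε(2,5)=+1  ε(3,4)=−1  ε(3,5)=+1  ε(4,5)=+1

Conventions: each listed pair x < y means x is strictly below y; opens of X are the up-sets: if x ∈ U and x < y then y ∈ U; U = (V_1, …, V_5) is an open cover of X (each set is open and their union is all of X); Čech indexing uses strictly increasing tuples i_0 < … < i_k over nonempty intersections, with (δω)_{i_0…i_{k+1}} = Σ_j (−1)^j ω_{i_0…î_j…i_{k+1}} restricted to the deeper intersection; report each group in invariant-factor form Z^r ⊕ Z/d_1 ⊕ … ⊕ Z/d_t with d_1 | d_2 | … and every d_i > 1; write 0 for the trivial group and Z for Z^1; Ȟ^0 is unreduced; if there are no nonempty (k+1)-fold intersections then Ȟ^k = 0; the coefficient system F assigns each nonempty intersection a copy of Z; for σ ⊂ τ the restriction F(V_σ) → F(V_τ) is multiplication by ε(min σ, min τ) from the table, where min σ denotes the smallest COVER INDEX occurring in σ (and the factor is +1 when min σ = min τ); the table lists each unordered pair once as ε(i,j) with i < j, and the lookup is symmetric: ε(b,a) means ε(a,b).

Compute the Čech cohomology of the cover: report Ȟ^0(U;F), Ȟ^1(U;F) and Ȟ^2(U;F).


nerve of the cover:
  V12={q3} V13={q5} V14={q9} V15={q2} V23={q6,q7} V45={q1}
C dims 5,6; δ0: rk 4, SNF 1^4
Ȟ^0 = (5 − 4) − 0 = 1, so Ȟ^0 ≅ Z
Ȟ^1 = (6 − 0) − 4 = 2, so Ȟ^1 ≅ Z^2
Ȟ^2 = (0 − 0) − 0 = 0, so Ȟ^2 ≅ 0

Ȟ^0 = Z, Ȟ^1 = Z^2, Ȟ^2 = 0


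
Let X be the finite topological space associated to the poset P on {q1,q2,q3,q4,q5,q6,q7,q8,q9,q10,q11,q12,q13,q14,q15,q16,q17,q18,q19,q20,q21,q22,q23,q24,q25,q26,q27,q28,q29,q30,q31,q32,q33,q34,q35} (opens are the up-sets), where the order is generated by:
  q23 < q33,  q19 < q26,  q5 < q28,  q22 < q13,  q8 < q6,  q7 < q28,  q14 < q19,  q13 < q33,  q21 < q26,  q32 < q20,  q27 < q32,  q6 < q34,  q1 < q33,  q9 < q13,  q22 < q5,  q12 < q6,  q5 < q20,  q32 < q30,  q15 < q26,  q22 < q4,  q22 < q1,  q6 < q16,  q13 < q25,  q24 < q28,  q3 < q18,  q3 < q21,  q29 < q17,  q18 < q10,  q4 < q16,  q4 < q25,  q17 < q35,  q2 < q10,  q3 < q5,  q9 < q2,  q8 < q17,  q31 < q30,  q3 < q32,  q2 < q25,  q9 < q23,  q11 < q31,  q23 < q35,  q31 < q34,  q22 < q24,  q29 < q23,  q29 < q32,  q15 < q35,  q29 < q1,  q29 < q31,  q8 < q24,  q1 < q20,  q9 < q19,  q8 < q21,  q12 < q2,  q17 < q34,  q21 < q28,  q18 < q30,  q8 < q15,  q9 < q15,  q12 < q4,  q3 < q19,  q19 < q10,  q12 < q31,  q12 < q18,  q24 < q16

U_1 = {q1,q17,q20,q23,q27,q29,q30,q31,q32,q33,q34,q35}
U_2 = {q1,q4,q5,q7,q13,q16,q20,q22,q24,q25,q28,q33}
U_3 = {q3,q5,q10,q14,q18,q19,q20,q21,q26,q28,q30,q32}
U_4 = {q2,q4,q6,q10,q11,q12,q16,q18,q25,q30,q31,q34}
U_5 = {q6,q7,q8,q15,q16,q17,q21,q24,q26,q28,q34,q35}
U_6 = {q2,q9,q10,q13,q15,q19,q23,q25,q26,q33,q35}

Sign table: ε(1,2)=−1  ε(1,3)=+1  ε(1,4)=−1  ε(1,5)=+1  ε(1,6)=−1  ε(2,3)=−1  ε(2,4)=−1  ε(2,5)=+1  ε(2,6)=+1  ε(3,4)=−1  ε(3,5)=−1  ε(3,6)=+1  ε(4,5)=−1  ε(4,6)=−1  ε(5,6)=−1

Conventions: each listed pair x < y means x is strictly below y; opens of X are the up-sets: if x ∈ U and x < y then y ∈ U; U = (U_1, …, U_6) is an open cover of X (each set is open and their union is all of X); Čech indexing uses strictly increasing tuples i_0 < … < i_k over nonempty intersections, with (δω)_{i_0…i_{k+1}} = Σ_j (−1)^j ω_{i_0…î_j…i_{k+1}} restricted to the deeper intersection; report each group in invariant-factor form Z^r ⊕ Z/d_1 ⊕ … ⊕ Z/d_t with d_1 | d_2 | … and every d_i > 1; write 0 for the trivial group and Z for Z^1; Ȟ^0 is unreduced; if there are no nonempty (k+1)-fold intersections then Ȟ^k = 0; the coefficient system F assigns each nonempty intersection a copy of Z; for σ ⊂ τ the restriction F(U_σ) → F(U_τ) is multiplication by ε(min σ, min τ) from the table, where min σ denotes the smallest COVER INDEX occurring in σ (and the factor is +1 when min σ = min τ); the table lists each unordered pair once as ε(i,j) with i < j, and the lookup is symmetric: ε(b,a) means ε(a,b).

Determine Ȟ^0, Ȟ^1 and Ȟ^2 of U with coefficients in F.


Ȟ^0(U;F) ≅ 0,  Ȟ^1(U;F) ≅ Z/2,  Ȟ^2(U;F) ≅ Z

nerve of the cover:
  U12={q1,q20,q33} U13={q20,q30,q32} U14={q30,q31,q34} U15={q17,q34,q35} U16={q23,q33,q35} U23={q5,q20,q28} U24={q4,q16,q25} U25={q7,q16,q24,q28} U26={q13,q25,q33} U34={q10,q18,q30} U35={q21,q26,q28} U36={q10,q19,q26} U45={q6,q16,q34} U46={q2,q10,q25} U56={q15,q26,q35}
  U123={q20} U126={q33} U134={q30} U145={q34} U156={q35} U235={q28} U245={q16} U246={q25} U346={q10} U356={q26}
C dims 6,15,10; δ0: rk 6, SNF 1^5·2; δ1: rk 9, SNF 1^9
Ȟ^0 = (6 − 6) − 0 = 0, so Ȟ^0 ≅ 0
Ȟ^1 = (15 − 9) − 6 = 0 plus torsion [2], so Ȟ^1 ≅ Z/2
Ȟ^2 = (10 − 0) − 9 = 1, so Ȟ^2 ≅ Z


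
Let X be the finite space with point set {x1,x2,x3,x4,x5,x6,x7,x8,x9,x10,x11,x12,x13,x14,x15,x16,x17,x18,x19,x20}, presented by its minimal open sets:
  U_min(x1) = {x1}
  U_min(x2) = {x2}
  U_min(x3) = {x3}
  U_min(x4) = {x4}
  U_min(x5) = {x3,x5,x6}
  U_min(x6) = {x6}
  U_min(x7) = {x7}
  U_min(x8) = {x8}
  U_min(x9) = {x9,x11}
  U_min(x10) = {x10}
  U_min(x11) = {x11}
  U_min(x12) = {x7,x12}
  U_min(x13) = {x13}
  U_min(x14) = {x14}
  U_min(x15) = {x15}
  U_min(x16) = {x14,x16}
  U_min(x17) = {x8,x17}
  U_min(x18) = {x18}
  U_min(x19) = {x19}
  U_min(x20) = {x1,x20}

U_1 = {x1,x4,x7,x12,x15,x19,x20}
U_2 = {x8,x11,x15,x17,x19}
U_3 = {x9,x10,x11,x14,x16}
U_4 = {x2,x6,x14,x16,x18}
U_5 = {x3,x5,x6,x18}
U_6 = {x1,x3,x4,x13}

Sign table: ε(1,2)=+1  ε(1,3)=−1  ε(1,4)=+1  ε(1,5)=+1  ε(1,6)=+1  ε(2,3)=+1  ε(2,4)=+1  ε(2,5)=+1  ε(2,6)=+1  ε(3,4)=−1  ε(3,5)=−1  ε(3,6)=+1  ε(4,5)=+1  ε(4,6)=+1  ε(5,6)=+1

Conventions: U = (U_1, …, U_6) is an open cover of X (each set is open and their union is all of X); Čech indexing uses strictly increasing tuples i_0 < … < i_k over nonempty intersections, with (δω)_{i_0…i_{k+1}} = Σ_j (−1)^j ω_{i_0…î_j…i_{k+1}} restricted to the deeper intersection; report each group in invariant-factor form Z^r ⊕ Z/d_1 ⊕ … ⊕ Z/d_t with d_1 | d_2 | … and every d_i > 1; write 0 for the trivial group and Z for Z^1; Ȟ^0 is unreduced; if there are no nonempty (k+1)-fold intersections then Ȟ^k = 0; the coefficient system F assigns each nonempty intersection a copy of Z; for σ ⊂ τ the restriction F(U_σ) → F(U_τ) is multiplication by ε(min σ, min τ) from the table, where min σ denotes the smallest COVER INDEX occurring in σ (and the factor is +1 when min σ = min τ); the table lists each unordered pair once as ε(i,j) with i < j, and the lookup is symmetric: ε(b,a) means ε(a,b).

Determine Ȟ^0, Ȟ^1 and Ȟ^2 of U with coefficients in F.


nonempty intersections:
  U12={x15,x19} U16={x1,x4} U23={x11} U34={x14,x16} U45={x6,x18} U56={x3}
C dims 6,6; δ0: rk 6, SNF 1^5·2
Ȟ^0: (6−6)−0=0 ⇒ 0
Ȟ^1: (6−0)−6=0 plus torsion [2] ⇒ Z/2
Ȟ^2: (0−0)−0=0 ⇒ 0

Ȟ^0 ≅ 0, Ȟ^1 ≅ Z/2, Ȟ^2 ≅ 0


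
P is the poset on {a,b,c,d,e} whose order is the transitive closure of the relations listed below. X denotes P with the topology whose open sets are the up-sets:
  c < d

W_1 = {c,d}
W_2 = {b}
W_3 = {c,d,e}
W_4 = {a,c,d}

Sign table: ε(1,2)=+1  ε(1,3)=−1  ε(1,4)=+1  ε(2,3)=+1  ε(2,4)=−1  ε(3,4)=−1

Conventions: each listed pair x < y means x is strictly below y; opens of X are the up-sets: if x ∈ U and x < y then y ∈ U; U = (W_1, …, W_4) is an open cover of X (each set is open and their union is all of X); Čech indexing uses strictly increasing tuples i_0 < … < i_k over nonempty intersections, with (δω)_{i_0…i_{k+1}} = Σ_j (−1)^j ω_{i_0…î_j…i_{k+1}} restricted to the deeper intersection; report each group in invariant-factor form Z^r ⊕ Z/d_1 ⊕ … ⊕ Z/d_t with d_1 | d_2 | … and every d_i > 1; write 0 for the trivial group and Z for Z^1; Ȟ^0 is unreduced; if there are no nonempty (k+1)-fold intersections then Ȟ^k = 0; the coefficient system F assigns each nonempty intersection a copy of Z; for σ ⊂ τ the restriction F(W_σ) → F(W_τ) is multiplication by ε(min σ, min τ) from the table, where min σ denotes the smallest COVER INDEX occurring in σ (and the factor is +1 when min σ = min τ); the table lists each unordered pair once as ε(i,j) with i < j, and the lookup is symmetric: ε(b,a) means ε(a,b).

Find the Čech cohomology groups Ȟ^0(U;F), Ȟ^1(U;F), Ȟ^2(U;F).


intersection data:
  W13={c,d} W14={c,d} W34={c,d}
  W134={c,d}
C dims 4,3,1; δ0: rk 2, SNF 1^2; δ1: rk 1, SNF 1^1
Ȟ^0 = (4 − 2) − 0 = 2, so Ȟ^0 ≅ Z^2
Ȟ^1 = (3 − 1) − 2 = 0, so Ȟ^1 ≅ 0
Ȟ^2 = (1 − 0) − 1 = 0, so Ȟ^2 ≅ 0

Ȟ^0 ≅ Z^2, Ȟ^1 ≅ 0, Ȟ^2 ≅ 0


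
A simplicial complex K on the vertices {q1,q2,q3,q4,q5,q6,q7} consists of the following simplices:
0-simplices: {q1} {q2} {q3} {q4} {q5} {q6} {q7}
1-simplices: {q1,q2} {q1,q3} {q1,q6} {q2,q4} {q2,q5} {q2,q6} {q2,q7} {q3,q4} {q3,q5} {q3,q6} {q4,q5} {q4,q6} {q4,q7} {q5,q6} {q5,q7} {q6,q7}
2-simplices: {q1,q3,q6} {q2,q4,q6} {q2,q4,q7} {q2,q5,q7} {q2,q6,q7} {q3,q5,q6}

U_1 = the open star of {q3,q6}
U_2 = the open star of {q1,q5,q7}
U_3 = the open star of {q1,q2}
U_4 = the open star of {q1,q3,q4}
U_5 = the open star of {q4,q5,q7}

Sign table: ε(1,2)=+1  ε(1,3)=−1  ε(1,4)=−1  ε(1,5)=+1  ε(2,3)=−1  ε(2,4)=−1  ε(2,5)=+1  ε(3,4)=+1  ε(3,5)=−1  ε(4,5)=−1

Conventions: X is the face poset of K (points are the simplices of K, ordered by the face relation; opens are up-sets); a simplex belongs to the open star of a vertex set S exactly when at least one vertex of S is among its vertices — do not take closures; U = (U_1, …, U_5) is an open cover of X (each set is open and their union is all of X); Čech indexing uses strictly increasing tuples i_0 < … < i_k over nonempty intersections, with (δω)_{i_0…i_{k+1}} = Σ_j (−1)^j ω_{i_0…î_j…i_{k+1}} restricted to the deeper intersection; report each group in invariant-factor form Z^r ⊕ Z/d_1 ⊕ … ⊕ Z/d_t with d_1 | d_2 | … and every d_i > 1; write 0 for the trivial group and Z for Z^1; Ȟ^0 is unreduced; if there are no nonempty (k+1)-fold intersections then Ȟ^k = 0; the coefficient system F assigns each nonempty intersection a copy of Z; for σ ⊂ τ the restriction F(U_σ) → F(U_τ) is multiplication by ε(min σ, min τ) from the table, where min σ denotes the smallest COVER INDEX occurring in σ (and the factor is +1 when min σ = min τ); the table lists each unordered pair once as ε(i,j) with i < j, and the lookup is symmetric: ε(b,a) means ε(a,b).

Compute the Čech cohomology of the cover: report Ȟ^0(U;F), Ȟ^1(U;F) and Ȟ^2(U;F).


Ȟ^0(U;F) ≅ Z,  Ȟ^1(U;F) ≅ 0,  Ȟ^2(U;F) ≅ 0

nerve simplices:
  U1={{q3},{q6},{q1,q3},{q1,q6},{q2,q6},{q3,q4},{q3,q5},{q3,q6},{q4,q6},{q5,q6},{q6,q7},{q1,q3,q6},{q2,q4,q6},{q2,q6,q7},{q3,q5,q6}} U2={{q1},{q5},{q7},{q1,q2},{q1,q3},{q1,q6},{q2,q5},{q2,q7},{q3,q5},{q4,q5},{q4,q7},{q5,q6},{q5,q7},{q6,q7},{q1,q3,q6},{q2,q4,q7},{q2,q5,q7},{q2,q6,q7},{q3,q5,q6}} U3={{q1},{q2},{q1,q2},{q1,q3},{q1,q6},{q2,q4},{q2,q5},{q2,q6},{q2,q7},{q1,q3,q6},{q2,q4,q6},{q2,q4,q7},{q2,q5,q7},{q2,q6,q7}} U4={{q1},{q3},{q4},{q1,q2},{q1,q3},{q1,q6},{q2,q4},{q3,q4},{q3,q5},{q3,q6},{q4,q5},{q4,q6},{q4,q7},{q1,q3,q6},{q2,q4,q6},{q2,q4,q7},{q3,q5,q6}} U5={{q4},{q5},{q7},{q2,q4},{q2,q5},{q2,q7},{q3,q4},{q3,q5},{q4,q5},{q4,q6},{q4,q7},{q5,q6},{q5,q7},{q6,q7},{q2,q4,q6},{q2,q4,q7},{q2,q5,q7},{q2,q6,q7},{q3,q5,q6}}
  U12={{q1,q3},{q1,q6},{q3,q5},{q5,q6},{q6,q7},{q1,q3,q6},{q2,q6,q7},{q3,q5,q6}} U13={{q1,q3},{q1,q6},{q2,q6},{q1,q3,q6},{q2,q4,q6},{q2,q6,q7}} U14={{q3},{q1,q3},{q1,q6},{q3,q4},{q3,q5},{q3,q6},{q4,q6},{q1,q3,q6},{q2,q4,q6},{q3,q5,q6}} U15={{q3,q4},{q3,q5},{q4,q6},{q5,q6},{q6,q7},{q2,q4,q6},{q2,q6,q7},{q3,q5,q6}} U23={{q1},{q1,q2},{q1,q3},{q1,q6},{q2,q5},{q2,q7},{q1,q3,q6},{q2,q4,q7},{q2,q5,q7},{q2,q6,q7}} U24={{q1},{q1,q2},{q1,q3},{q1,q6},{q3,q5},{q4,q5},{q4,q7},{q1,q3,q6},{q2,q4,q7},{q3,q5,q6}} U25={{q5},{q7},{q2,q5},{q2,q7},{q3,q5},{q4,q5},{q4,q7},{q5,q6},{q5,q7},{q6,q7},{q2,q4,q7},{q2,q5,q7},{q2,q6,q7},{q3,q5,q6}} U34={{q1},{q1,q2},{q1,q3},{q1,q6},{q2,q4},{q1,q3,q6},{q2,q4,q6},{q2,q4,q7}} U35={{q2,q4},{q2,q5},{q2,q7},{q2,q4,q6},{q2,q4,q7},{q2,q5,q7},{q2,q6,q7}} U45={{q4},{q2,q4},{q3,q4},{q3,q5},{q4,q5},{q4,q6},{q4,q7},{q2,q4,q6},{q2,q4,q7},{q3,q5,q6}}
  U123={{q1,q3},{q1,q6},{q1,q3,q6},{q2,q6,q7}} U124={{q1,q3},{q1,q6},{q3,q5},{q1,q3,q6},{q3,q5,q6}} U125={{q3,q5},{q5,q6},{q6,q7},{q2,q6,q7},{q3,q5,q6}} U134={{q1,q3},{q1,q6},{q1,q3,q6},{q2,q4,q6}} U135={{q2,q4,q6},{q2,q6,q7}} U145={{q3,q4},{q3,q5},{q4,q6},{q2,q4,q6},{q3,q5,q6}} U234={{q1},{q1,q2},{q1,q3},{q1,q6},{q1,q3,q6},{q2,q4,q7}} U235={{q2,q5},{q2,q7},{q2,q4,q7},{q2,q5,q7},{q2,q6,q7}} U245={{q3,q5},{q4,q5},{q4,q7},{q2,q4,q7},{q3,q5,q6}} U345={{q2,q4},{q2,q4,q6},{q2,q4,q7}}
  U1234={{q1,q3},{q1,q6},{q1,q3,q6}} U1235={{q2,q6,q7}} U1245={{q3,q5},{q3,q5,q6}} U1345={{q2,q4,q6}} U2345={{q2,q4,q7}}
C dims 5,10,10,5; δ0: rk 4, SNF 1^4; δ1: rk 6, SNF 1^6; δ2: rk 4, SNF 1^4
degree 0: 5−4−0 = 1 → Ȟ^0 ≅ Z
degree 1: 10−6−4 = 0 → Ȟ^1 ≅ 0
degree 2: 10−4−6 = 0 → Ȟ^2 ≅ 0


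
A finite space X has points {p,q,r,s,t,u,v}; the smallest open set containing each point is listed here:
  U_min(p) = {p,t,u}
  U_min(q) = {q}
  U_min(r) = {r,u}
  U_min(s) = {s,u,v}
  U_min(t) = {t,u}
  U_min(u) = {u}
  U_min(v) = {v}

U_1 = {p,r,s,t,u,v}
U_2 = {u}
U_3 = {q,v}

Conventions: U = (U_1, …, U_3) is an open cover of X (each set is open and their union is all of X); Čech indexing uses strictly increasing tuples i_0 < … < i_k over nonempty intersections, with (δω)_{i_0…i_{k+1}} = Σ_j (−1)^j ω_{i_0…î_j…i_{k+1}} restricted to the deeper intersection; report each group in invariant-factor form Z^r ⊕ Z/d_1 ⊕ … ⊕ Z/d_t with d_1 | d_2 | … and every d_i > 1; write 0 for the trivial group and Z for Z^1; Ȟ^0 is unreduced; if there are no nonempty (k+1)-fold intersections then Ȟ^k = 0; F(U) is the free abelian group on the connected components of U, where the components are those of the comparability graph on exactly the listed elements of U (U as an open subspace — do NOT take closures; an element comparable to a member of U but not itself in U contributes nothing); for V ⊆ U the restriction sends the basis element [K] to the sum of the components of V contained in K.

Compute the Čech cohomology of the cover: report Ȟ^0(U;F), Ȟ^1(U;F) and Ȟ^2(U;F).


nerve of the cover:
  U12={u} U13={v}
components per intersection:
  U1: {p,r,s,t,u,v}
  U2: {u}
  U3: {q} {v}
  U12: {u}
  U13: {v}
C dims 4,2; δ0: rk 2, SNF 1^2
Ȟ^0 = (4 − 2) − 0 = 2, so Ȟ^0 ≅ Z^2
Ȟ^1 = (2 − 0) − 2 = 0, so Ȟ^1 ≅ 0
Ȟ^2 = (0 − 0) − 0 = 0, so Ȟ^2 ≅ 0

Ȟ^0 ≅ Z^2,  Ȟ^1 ≅ 0,  Ȟ^2 ≅ 0


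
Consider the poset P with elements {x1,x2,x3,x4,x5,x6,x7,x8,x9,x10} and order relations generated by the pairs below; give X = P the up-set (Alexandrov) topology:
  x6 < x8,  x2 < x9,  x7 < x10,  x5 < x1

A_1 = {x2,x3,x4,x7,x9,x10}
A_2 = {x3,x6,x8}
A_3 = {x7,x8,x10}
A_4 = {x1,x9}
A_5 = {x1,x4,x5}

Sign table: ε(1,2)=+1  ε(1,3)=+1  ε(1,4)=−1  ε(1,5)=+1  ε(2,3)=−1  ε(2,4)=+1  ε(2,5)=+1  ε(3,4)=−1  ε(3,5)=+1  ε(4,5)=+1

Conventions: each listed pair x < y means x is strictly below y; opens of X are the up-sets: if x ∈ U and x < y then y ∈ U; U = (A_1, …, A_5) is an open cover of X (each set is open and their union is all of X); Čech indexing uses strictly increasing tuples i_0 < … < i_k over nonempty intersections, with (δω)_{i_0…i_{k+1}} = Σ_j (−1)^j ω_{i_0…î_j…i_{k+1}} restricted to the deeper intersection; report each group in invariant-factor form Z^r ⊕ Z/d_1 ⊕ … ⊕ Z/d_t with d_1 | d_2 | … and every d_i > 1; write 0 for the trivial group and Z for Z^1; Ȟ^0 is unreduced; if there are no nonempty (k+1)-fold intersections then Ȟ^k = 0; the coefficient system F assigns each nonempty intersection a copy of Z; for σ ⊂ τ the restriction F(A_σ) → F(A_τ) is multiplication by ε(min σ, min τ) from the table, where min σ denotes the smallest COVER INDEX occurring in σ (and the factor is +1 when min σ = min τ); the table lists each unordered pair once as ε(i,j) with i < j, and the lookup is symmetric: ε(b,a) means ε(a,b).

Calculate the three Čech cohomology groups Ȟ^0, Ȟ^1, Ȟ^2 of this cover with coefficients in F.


Ȟ^0 = 0, Ȟ^1 = Z ⊕ Z/2, Ȟ^2 = 0

cover nerve:
  A12={x3} A13={x7,x10} A14={x9} A15={x4} A23={x8} A45={x1}
C dims 5,6; δ0: rk 5, SNF 1^4·2
Ȟ^0: (5−5)−0=0 ⇒ 0
Ȟ^1: (6−0)−5=1 plus torsion [2] ⇒ Z ⊕ Z/2
Ȟ^2: (0−0)−0=0 ⇒ 0


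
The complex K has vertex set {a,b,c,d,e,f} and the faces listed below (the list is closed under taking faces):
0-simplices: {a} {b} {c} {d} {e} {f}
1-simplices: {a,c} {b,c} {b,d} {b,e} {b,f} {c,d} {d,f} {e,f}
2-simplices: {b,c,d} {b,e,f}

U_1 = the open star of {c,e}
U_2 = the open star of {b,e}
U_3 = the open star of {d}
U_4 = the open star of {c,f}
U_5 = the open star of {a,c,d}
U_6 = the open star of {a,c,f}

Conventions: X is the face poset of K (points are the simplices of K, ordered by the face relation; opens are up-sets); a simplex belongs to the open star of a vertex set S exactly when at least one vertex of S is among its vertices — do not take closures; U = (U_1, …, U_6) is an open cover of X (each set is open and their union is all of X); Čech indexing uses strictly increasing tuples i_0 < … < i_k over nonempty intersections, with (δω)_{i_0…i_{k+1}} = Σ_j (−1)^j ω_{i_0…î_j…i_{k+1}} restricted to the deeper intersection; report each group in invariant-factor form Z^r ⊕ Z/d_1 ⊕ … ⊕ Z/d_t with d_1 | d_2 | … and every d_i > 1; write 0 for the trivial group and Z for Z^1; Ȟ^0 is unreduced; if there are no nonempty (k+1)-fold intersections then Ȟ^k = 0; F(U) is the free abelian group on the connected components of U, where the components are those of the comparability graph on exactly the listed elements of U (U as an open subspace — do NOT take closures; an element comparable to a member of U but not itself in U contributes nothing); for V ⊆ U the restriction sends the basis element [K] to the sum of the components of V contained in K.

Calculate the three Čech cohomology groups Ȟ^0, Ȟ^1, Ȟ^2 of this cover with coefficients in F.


Ȟ^0(U;F) ≅ Z, Ȟ^1(U;F) ≅ Z, Ȟ^2(U;F) ≅ 0

nerve simplices:
  U1={{c},{e},{a,c},{b,c},{b,e},{c,d},{e,f},{b,c,d},{b,e,f}} U2={{b},{e},{b,c},{b,d},{b,e},{b,f},{e,f},{b,c,d},{b,e,f}} U3={{d},{b,d},{c,d},{d,f},{b,c,d}} U4={{c},{f},{a,c},{b,c},{b,f},{c,d},{d,f},{e,f},{b,c,d},{b,e,f}} U5={{a},{c},{d},{a,c},{b,c},{b,d},{c,d},{d,f},{b,c,d}} U6={{a},{c},{f},{a,c},{b,c},{b,f},{c,d},{d,f},{e,f},{b,c,d},{b,e,f}}
  U12={{e},{b,c},{b,e},{e,f},{b,c,d},{b,e,f}} U13={{c,d},{b,c,d}} U14={{c},{a,c},{b,c},{c,d},{e,f},{b,c,d},{b,e,f}} U15={{c},{a,c},{b,c},{c,d},{b,c,d}} U16={{c},{a,c},{b,c},{c,d},{e,f},{b,c,d},{b,e,f}} U23={{b,d},{b,c,d}} U24={{b,c},{b,f},{e,f},{b,c,d},{b,e,f}} U25={{b,c},{b,d},{b,c,d}} U26={{b,c},{b,f},{e,f},{b,c,d},{b,e,f}} U34={{c,d},{d,f},{b,c,d}} U35={{d},{b,d},{c,d},{d,f},{b,c,d}} U36={{c,d},{d,f},{b,c,d}} U45={{c},{a,c},{b,c},{c,d},{d,f},{b,c,d}} U46={{c},{f},{a,c},{b,c},{b,f},{c,d},{d,f},{e,f},{b,c,d},{b,e,f}} U56={{a},{c},{a,c},{b,c},{c,d},{d,f},{b,c,d}}
  U123={{b,c,d}} U124={{b,c},{e,f},{b,c,d},{b,e,f}} U125={{b,c},{b,c,d}} U126={{b,c},{e,f},{b,c,d},{b,e,f}} U134={{c,d},{b,c,d}} U135={{c,d},{b,c,d}} U136={{c,d},{b,c,d}} U145={{c},{a,c},{b,c},{c,d},{b,c,d}} U146={{c},{a,c},{b,c},{c,d},{e,f},{b,c,d},{b,e,f}} U156={{c},{a,c},{b,c},{c,d},{b,c,d}} U234={{b,c,d}} U235={{b,d},{b,c,d}} U236={{b,c,d}} U245={{b,c},{b,c,d}} U246={{b,c},{b,f},{e,f},{b,c,d},{b,e,f}} U256={{b,c},{b,c,d}} U345={{c,d},{d,f},{b,c,d}} U346={{c,d},{d,f},{b,c,d}} U356={{c,d},{d,f},{b,c,d}} U456={{c},{a,c},{b,c},{c,d},{d,f},{b,c,d}}
  U1234={{b,c,d}} U1235={{b,c,d}} U1236={{b,c,d}} U1245={{b,c},{b,c,d}} U1246={{b,c},{e,f},{b,c,d},{b,e,f}} U1256={{b,c},{b,c,d}} U1345={{c,d},{b,c,d}} U1346={{c,d},{b,c,d}} U1356={{c,d},{b,c,d}} U1456={{c},{a,c},{b,c},{c,d},{b,c,d}} U2345={{b,c,d}} U2346={{b,c,d}} U2356={{b,c,d}} U2456={{b,c},{b,c,d}} U3456={{c,d},{d,f},{b,c,d}}
  U12345={{b,c,d}} U12346={{b,c,d}} U12356={{b,c,d}} U12456={{b,c},{b,c,d}} U13456={{c,d},{b,c,d}} U23456={{b,c,d}}
  U123456={{b,c,d}}
components per intersection:
  U1: {{c},{a,c},{b,c},{c,d},{b,c,d}} {{e},{b,e},{e,f},{b,e,f}}
  U2: {{b},{e},{b,c},{b,d},{b,e},{b,f},{e,f},{b,c,d},{b,e,f}}
  U3: {{d},{b,d},{c,d},{d,f},{b,c,d}}
  U4: {{c},{a,c},{b,c},{c,d},{b,c,d}} {{f},{b,f},{d,f},{e,f},{b,e,f}}
  U5: {{a},{c},{d},{a,c},{b,c},{b,d},{c,d},{d,f},{b,c,d}}
  U6: {{a},{c},{a,c},{b,c},{c,d},{b,c,d}} {{f},{b,f},{d,f},{e,f},{b,e,f}}
  U12: {{e},{b,e},{e,f},{b,e,f}} {{b,c},{b,c,d}}
  U13: {{c,d},{b,c,d}}
  U14: {{c},{a,c},{b,c},{c,d},{b,c,d}} {{e,f},{b,e,f}}
  U15: {{c},{a,c},{b,c},{c,d},{b,c,d}}
  U16: {{c},{a,c},{b,c},{c,d},{b,c,d}} {{e,f},{b,e,f}}
  U23: {{b,d},{b,c,d}}
  U24: {{b,c},{b,c,d}} {{b,f},{e,f},{b,e,f}}
  U25: {{b,c},{b,d},{b,c,d}}
  U26: {{b,c},{b,c,d}} {{b,f},{e,f},{b,e,f}}
  U34: {{c,d},{b,c,d}} {{d,f}}
  U35: {{d},{b,d},{c,d},{d,f},{b,c,d}}
  U36: {{c,d},{b,c,d}} {{d,f}}
  U45: {{c},{a,c},{b,c},{c,d},{b,c,d}} {{d,f}}
  U46: {{c},{a,c},{b,c},{c,d},{b,c,d}} {{f},{b,f},{d,f},{e,f},{b,e,f}}
  U56: {{a},{c},{a,c},{b,c},{c,d},{b,c,d}} {{d,f}}
  U123: {{b,c,d}}
  U124: {{b,c},{b,c,d}} {{e,f},{b,e,f}}
  U125: {{b,c},{b,c,d}}
  U126: {{b,c},{b,c,d}} {{e,f},{b,e,f}}
  U134: {{c,d},{b,c,d}}
  U135: {{c,d},{b,c,d}}
  U136: {{c,d},{b,c,d}}
  U145: {{c},{a,c},{b,c},{c,d},{b,c,d}}
  U146: {{c},{a,c},{b,c},{c,d},{b,c,d}} {{e,f},{b,e,f}}
  U156: {{c},{a,c},{b,c},{c,d},{b,c,d}}
  U234: {{b,c,d}}
  U235: {{b,d},{b,c,d}}
  U236: {{b,c,d}}
  U245: {{b,c},{b,c,d}}
  U246: {{b,c},{b,c,d}} {{b,f},{e,f},{b,e,f}}
  U256: {{b,c},{b,c,d}}
  U345: {{c,d},{b,c,d}} {{d,f}}
  U346: {{c,d},{b,c,d}} {{d,f}}
  U356: {{c,d},{b,c,d}} {{d,f}}
  U456: {{c},{a,c},{b,c},{c,d},{b,c,d}} {{d,f}}
  U1234: {{b,c,d}}
  U1235: {{b,c,d}}
  U1236: {{b,c,d}}
  U1245: {{b,c},{b,c,d}}
  U1246: {{b,c},{b,c,d}} {{e,f},{b,e,f}}
  U1256: {{b,c},{b,c,d}}
  U1345: {{c,d},{b,c,d}}
  U1346: {{c,d},{b,c,d}}
  U1356: {{c,d},{b,c,d}}
  U1456: {{c},{a,c},{b,c},{c,d},{b,c,d}}
  U2345: {{b,c,d}}
  U2346: {{b,c,d}}
  U2356: {{b,c,d}}
  U2456: {{b,c},{b,c,d}}
  U3456: {{c,d},{b,c,d}} {{d,f}}
  U12345: {{b,c,d}}
  U12346: {{b,c,d}}
  U12356: {{b,c,d}}
  U12456: {{b,c},{b,c,d}}
  U13456: {{c,d},{b,c,d}}
  U23456: {{b,c,d}}
  U123456: {{b,c,d}}
C dims 9,25,28,17; δ0: rk 8, SNF 1^8; δ1: rk 16, SNF 1^16; δ2: rk 12, SNF 1^12
degree 0: 9−8−0 = 1 → Ȟ^0 ≅ Z
degree 1: 25−16−8 = 1 → Ȟ^1 ≅ Z
degree 2: 28−12−16 = 0 → Ȟ^2 ≅ 0
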